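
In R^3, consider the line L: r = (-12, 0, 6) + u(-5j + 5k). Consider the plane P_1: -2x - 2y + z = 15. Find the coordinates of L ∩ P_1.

Substitute r = (-12, 0, 6) + t(0, -5, 5) into the plane: 30 + 15t = 15, so t = -1.
Intersection: (-12, 0, 6) + (-1)·(0, -5, 5) = (-12, 5, 1).

(-12, 5, 1)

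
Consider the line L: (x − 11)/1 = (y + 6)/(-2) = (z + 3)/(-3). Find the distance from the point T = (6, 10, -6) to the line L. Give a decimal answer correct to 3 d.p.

L has direction (1, -2, -3) through (11, -6, -3).
Taking (11, -6, -3) on L with direction v = (1, -2, -3): w = T − (11, -6, -3) = (-5, 16, -3), and w × v = (-54, -18, -6).
Distance = |w × v| / |v| = √3276 / √14 ≈ 15.297.

15.297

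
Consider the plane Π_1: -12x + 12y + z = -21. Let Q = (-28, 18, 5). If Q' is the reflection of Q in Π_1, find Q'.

λ = (n·Q − d)/|n|² = (557 − (-21))/289 = 2.
Reflection = Q − 2λn = (-28, 18, 5) − 4·(-12, 12, 1) = (20, -30, 1).

(20, -30, 1)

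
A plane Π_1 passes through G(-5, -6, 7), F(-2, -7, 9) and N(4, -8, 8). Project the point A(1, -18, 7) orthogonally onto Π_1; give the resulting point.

GF = (3, -1, 2), GN = (9, -2, 1); a normal to Π_1 is GF × GN = (3, 15, 3).
Using G: Π_1 has equation 3x + 15y + 3z = -84.
Foot = A − λn with λ = (n·A − d)/|n|² = (-246 − (-84))/243 = -2/3.
Foot = (1, -18, 7) − (-2/3)·(3, 15, 3) = (3, -8, 9).

(3, -8, 9)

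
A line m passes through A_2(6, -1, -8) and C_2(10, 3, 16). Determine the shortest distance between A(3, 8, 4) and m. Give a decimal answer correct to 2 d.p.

A direction vector for m is C_2 − A_2 = (4, 4, 24).
Taking (6, -1, -8) on m with direction v = (4, 4, 24): w = A − (6, -1, -8) = (-3, 9, 12), and w × v = (168, 120, -48).
Distance = |w × v| / |v| = √44928 / √608 ≈ 8.60.

8.60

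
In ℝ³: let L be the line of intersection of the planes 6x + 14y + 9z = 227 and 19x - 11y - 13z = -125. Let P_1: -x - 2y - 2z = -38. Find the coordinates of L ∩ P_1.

(4, 10, 7)

Direction of L: (6, 14, 9) × (19, -11, -13) = (-83, 249, -332).
A point on L: solving the two plane equations with x = 8 gives (8, -2, 23).
Substitute r = (8, -2, 23) + t(-83, 249, -332) into the plane: -50 + 249t = -38, so t = 4/83.
Intersection: (8, -2, 23) + (4/83)·(-83, 249, -332) = (4, 10, 7).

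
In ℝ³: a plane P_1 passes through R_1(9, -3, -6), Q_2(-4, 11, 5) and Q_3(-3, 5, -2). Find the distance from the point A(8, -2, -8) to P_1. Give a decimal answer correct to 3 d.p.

R_1Q_2 = (-13, 14, 11), R_1Q_3 = (-12, 8, 4); a normal to P_1 is R_1Q_2 × R_1Q_3 = (-32, -80, 64).
Using R_1: P_1 has equation -32x - 80y + 64z = -432.
n·A − d = (-32)·(8) + (-80)·(-2) + (64)·(-8) − (-432) = -176; |n| = √11520.
Distance = |-176| / √11520 = 176/√11520 ≈ 1.640.

1.640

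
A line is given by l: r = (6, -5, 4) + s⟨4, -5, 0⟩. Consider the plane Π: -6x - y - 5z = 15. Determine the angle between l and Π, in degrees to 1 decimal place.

sin θ = |n·v| / (|n||v|) = |-19| / (√62 · √41) = 0.37685.
θ ≈ 22.1°.

22.1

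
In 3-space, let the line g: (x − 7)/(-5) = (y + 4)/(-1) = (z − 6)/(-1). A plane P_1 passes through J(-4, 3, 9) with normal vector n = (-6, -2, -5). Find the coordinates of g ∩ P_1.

(2, -5, 5)

g has direction (-5, -1, -1) through (7, -4, 6).
P_1: n·r = n·J gives -6x - 2y - 5z = -27.
Substitute r = (7, -4, 6) + t(-5, -1, -1) into the plane: -64 + 37t = -27, so t = 1.
Intersection: (7, -4, 6) + 1·(-5, -1, -1) = (2, -5, 5).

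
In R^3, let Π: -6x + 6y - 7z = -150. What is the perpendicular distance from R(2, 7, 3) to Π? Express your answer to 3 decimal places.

n·R − d = (-6)·(2) + (6)·(7) + (-7)·(3) − (-150) = 159; |n| = √121.
Distance = |159| / √121 = 159/√121 ≈ 14.455.

14.455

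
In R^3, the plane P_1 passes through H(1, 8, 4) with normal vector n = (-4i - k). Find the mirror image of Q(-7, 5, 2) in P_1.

(9, 5, 6)

P_1: n·r = n·H gives -4x - z = -8.
λ = (n·Q − d)/|n|² = (26 − (-8))/17 = 2.
Reflection = Q − 2λn = (-7, 5, 2) − 4·(-4, 0, -1) = (9, 5, 6).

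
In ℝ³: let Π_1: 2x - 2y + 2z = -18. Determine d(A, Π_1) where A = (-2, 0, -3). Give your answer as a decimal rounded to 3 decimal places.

n·A − d = (2)·(-2) + (-2)·(0) + (2)·(-3) − (-18) = 8; |n| = √12.
Distance = |8| / √12 = 8/√12 ≈ 2.309.

2.309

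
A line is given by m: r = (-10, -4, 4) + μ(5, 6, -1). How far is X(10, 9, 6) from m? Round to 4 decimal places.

8.5666

Taking (-10, -4, 4) on m with direction v = (5, 6, -1): w = X − (-10, -4, 4) = (20, 13, 2), and w × v = (-25, 30, 55).
Distance = |w × v| / |v| = √4550 / √62 ≈ 8.5666.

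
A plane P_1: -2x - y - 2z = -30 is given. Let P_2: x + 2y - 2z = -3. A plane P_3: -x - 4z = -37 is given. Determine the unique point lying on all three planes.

(5, 4, 8)

Solving the 3×3 linear system -2x - y - 2z = -30, x + 2y - 2z = -3, -x - 4z = -37 (e.g. by elimination or Cramer's rule, determinant = 6) gives (5, 4, 8).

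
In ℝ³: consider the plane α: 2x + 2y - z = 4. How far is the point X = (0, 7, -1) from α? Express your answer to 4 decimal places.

3.6667

n·X − d = (2)·(0) + (2)·(7) + (-1)·(-1) − 4 = 11; |n| = √9.
Distance = |11| / √9 = 11/√9 ≈ 3.6667.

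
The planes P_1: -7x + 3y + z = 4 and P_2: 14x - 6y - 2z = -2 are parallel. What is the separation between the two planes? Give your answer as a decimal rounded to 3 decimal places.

Rescale P_2 by 1/(-2): -7x + 3y + z = 1. Then distance = |4 − 1| / √59 ≈ 0.391.

0.391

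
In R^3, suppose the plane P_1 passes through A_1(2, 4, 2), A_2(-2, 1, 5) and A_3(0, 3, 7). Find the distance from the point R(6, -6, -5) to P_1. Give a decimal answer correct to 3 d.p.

A_1A_2 = (-4, -3, 3), A_1A_3 = (-2, -1, 5); a normal to P_1 is A_1A_2 × A_1A_3 = (-12, 14, -2).
Using A_1: P_1 has equation -12x + 14y - 2z = 28.
n·R − d = (-12)·(6) + (14)·(-6) + (-2)·(-5) − 28 = -174; |n| = √344.
Distance = |-174| / √344 = 174/√344 ≈ 9.381.

9.381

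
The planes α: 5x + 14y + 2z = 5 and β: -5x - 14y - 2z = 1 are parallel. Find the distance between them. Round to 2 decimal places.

Rescale β by 1/(-1): 5x + 14y + 2z = -1. Then distance = |5 − (-1)| / √225 ≈ 0.40.

0.40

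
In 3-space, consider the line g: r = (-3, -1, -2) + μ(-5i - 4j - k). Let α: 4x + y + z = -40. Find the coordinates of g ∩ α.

(-8, -5, -3)

Substitute r = (-3, -1, -2) + t(-5, -4, -1) into the plane: -15 + (-25)t = -40, so t = 1.
Intersection: (-3, -1, -2) + 1·(-5, -4, -1) = (-8, -5, -3).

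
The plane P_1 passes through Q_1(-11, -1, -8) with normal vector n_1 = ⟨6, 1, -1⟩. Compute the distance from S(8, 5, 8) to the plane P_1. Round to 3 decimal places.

P_1: n_1·r = n_1·Q_1 gives 6x + y - z = -59.
n·S − d = (6)·(8) + (1)·(5) + (-1)·(8) − (-59) = 104; |n| = √38.
Distance = |104| / √38 = 104/√38 ≈ 16.871.

16.871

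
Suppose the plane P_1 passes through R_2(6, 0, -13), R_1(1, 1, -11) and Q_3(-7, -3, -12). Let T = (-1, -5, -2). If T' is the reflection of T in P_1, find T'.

(-5, 7, -18)

R_2R_1 = (-5, 1, 2), R_2Q_3 = (-13, -3, 1); a normal to P_1 is R_2R_1 × R_2Q_3 = (7, -21, 28).
Using R_2: P_1 has equation 7x - 21y + 28z = -322.
λ = (n·T − d)/|n|² = (42 − (-322))/1274 = 2/7.
Reflection = T − 2λn = (-1, -5, -2) − (4/7)·(7, -21, 28) = (-5, 7, -18).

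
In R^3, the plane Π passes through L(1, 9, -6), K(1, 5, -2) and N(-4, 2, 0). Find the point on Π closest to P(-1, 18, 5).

LK = (0, -4, 4), LN = (-5, -7, 6); a normal to Π is LK × LN = (4, -20, -20).
Using L: Π has equation 4x - 20y - 20z = -56.
Foot = P − λn with λ = (n·P − d)/|n|² = (-464 − (-56))/816 = -1/2.
Foot = (-1, 18, 5) − (-1/2)·(4, -20, -20) = (1, 8, -5).

(1, 8, -5)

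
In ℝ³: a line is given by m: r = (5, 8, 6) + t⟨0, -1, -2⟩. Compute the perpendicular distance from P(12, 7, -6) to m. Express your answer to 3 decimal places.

Taking (5, 8, 6) on m with direction v = (0, -1, -2): w = P − (5, 8, 6) = (7, -1, -12), and w × v = (-10, 14, -7).
Distance = |w × v| / |v| = √345 / √5 ≈ 8.307.

8.307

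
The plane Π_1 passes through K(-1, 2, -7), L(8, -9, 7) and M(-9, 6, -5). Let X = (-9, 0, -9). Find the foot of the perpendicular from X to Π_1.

KL = (9, -11, 14), KM = (-8, 4, 2); a normal to Π_1 is KL × KM = (-78, -130, -52).
Using K: Π_1 has equation -78x - 130y - 52z = 182.
Foot = X − λn with λ = (n·X − d)/|n|² = (1170 − 182)/25688 = 1/26.
Foot = (-9, 0, -9) − (1/26)·(-78, -130, -52) = (-6, 5, -7).

(-6, 5, -7)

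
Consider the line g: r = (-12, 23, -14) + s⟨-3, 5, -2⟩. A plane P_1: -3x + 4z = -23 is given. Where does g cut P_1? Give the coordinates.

(-3, 8, -8)

Substitute r = (-12, 23, -14) + t(-3, 5, -2) into the plane: -20 + 1t = -23, so t = -3.
Intersection: (-12, 23, -14) + (-3)·(-3, 5, -2) = (-3, 8, -8).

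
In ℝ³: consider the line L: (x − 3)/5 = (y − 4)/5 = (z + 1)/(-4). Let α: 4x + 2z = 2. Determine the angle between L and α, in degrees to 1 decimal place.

L has direction (5, 5, -4) through (3, 4, -1).
sin θ = |n·v| / (|n||v|) = |12| / (√20 · √66) = 0.33029.
θ ≈ 19.3°.

19.3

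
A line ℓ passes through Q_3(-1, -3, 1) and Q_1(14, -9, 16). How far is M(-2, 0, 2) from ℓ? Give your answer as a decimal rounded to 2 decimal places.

A direction vector for ℓ is Q_1 − Q_3 = (15, -6, 15).
Taking (-1, -3, 1) on ℓ with direction v = (15, -6, 15): w = M − (-1, -3, 1) = (-1, 3, 1), and w × v = (51, 30, -39).
Distance = |w × v| / |v| = √5022 / √486 ≈ 3.21.

3.21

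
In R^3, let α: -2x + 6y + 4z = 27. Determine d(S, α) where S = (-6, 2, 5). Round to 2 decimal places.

2.27

n·S − d = (-2)·(-6) + (6)·(2) + (4)·(5) − 27 = 17; |n| = √56.
Distance = |17| / √56 = 17/√56 ≈ 2.27.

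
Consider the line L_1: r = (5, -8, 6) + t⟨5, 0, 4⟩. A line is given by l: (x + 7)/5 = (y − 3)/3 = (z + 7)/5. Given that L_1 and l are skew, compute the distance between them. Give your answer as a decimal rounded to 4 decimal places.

5.3402

l has direction (5, 3, 5) through (-7, 3, -7).
Common perpendicular direction n = (5, 0, 4) × (5, 3, 5) = (-12, -5, 15).
With w = (-7, 3, -7) − (5, -8, 6) = (-12, 11, -13), w · n = -106.
Distance = |w · n| / |n| = |-106| / √394 ≈ 5.3402.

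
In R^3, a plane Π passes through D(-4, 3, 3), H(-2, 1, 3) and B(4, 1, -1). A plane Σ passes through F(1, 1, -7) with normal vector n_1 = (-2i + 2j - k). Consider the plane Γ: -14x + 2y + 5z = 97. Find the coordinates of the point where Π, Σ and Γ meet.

(-5, 1, 5)

DH = (2, -2, 0), DB = (8, -2, -4); a normal to Π is DH × DB = (8, 8, 12).
Using D: Π has equation 8x + 8y + 12z = 28.
Σ: n_1·r = n_1·F gives -2x + 2y - z = 7.
Solving the 3×3 linear system 8x + 8y + 12z = 28, -2x + 2y - z = 7, -14x + 2y + 5z = 97 (e.g. by elimination or Cramer's rule, determinant = 576) gives (-5, 1, 5).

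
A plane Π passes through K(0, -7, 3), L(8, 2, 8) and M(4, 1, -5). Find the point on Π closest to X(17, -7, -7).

(5, 2, -4)

KL = (8, 9, 5), KM = (4, 8, -8); a normal to Π is KL × KM = (-112, 84, 28).
Using K: Π has equation -112x + 84y + 28z = -504.
Foot = X − λn with λ = (n·X − d)/|n|² = (-2688 − (-504))/20384 = -3/28.
Foot = (17, -7, -7) − (-3/28)·(-112, 84, 28) = (5, 2, -4).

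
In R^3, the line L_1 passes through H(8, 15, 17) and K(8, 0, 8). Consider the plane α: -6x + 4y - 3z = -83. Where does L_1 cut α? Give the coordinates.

(8, -5, 5)

A direction vector for L_1 is K − H = (0, -15, -9).
Substitute r = (8, 15, 17) + t(0, -15, -9) into the plane: -39 + (-33)t = -83, so t = 4/3.
Intersection: (8, 15, 17) + (4/3)·(0, -15, -9) = (8, -5, 5).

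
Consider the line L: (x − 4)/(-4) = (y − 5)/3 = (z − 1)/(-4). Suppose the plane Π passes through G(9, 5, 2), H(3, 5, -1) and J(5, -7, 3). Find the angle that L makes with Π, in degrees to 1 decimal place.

9.8

L has direction (-4, 3, -4) through (4, 5, 1).
GH = (-6, 0, -3), GJ = (-4, -12, 1); a normal to Π is GH × GJ = (-36, 18, 72).
Using G: Π has equation -36x + 18y + 72z = -90.
sin θ = |n·v| / (|n||v|) = |-90| / (√6804 · √41) = 0.17040.
θ ≈ 9.8°.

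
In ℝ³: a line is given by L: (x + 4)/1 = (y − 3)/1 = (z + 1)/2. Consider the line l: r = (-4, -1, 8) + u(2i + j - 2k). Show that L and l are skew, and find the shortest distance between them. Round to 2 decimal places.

4.53

L has direction (1, 1, 2) through (-4, 3, -1).
Common perpendicular direction n = (1, 1, 2) × (2, 1, -2) = (-4, 6, -1).
With w = (-4, -1, 8) − (-4, 3, -1) = (0, -4, 9), w · n = -33.
Since n ≠ 0 the lines are not parallel, and w · n = -33 ≠ 0 so they do not intersect; hence they are skew.
Distance = |w · n| / |n| = |-33| / √53 ≈ 4.53.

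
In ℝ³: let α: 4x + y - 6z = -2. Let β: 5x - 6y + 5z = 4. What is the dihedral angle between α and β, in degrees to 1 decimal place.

cos θ = |n₁·n₂| / (|n₁||n₂|) = |-16| / (√53 · √86).
θ = arccos(0.23699) ≈ 76.3°.

76.3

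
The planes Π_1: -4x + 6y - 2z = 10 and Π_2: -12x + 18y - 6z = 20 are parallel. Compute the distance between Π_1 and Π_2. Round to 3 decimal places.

Rescale Π_2 by 1/3: -4x + 6y - 2z = 20/3. Then distance = |10 − (20/3)| / √56 ≈ 0.445.

0.445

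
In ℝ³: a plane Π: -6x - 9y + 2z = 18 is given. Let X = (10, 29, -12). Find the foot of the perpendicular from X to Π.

Foot = X − λn with λ = (n·X − d)/|n|² = (-345 − 18)/121 = -3.
Foot = (10, 29, -12) − (-3)·(-6, -9, 2) = (-8, 2, -6).

(-8, 2, -6)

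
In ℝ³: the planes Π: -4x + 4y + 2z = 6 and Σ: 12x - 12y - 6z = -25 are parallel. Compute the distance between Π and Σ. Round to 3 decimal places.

Rescale Σ by 1/(-3): -4x + 4y + 2z = 25/3. Then distance = |6 − (25/3)| / √36 ≈ 0.389.

0.389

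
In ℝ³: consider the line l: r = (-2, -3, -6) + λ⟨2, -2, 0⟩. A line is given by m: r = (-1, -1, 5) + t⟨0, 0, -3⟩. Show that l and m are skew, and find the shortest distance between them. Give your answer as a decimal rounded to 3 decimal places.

2.121

Common perpendicular direction n = (2, -2, 0) × (0, 0, -3) = (6, 6, 0).
With w = (-1, -1, 5) − (-2, -3, -6) = (1, 2, 11), w · n = 18.
Since n ≠ 0 the lines are not parallel, and w · n = 18 ≠ 0 so they do not intersect; hence they are skew.
Distance = |w · n| / |n| = |18| / √72 ≈ 2.121.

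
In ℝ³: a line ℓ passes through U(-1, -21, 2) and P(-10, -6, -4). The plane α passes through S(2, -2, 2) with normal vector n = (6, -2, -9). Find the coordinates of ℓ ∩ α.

(-7, -11, -2)

A direction vector for ℓ is P − U = (-9, 15, -6).
α: n·r = n·S gives 6x - 2y - 9z = -2.
Substitute r = (-1, -21, 2) + t(-9, 15, -6) into the plane: 18 + (-30)t = -2, so t = 2/3.
Intersection: (-1, -21, 2) + (2/3)·(-9, 15, -6) = (-7, -11, -2).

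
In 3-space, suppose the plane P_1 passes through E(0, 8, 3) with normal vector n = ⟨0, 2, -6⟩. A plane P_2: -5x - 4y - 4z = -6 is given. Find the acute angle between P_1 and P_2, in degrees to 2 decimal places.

P_1: n·r = n·E gives 2y - 6z = -2.
cos θ = |n₁·n₂| / (|n₁||n₂|) = |16| / (√40 · √57).
θ = arccos(0.33508) ≈ 70.42°.

70.42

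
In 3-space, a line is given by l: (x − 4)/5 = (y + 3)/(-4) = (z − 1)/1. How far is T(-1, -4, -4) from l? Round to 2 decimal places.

5.91

l has direction (5, -4, 1) through (4, -3, 1).
Taking (4, -3, 1) on l with direction v = (5, -4, 1): w = T − (4, -3, 1) = (-5, -1, -5), and w × v = (-21, -20, 25).
Distance = |w × v| / |v| = √1466 / √42 ≈ 5.91.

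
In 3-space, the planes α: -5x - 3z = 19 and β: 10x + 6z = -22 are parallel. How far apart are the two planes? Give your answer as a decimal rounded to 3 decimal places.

1.372

Rescale β by 1/(-2): -5x - 3z = 11. Then distance = |19 − 11| / √34 ≈ 1.372.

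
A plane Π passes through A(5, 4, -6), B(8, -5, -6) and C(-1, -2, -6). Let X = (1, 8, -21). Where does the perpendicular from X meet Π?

AB = (3, -9, 0), AC = (-6, -6, 0); a normal to Π is AB × AC = (0, 0, -72).
Using A: Π has equation -72z = 432.
Foot = X − λn with λ = (n·X − d)/|n|² = (1512 − 432)/5184 = 5/24.
Foot = (1, 8, -21) − (5/24)·(0, 0, -72) = (1, 8, -6).

(1, 8, -6)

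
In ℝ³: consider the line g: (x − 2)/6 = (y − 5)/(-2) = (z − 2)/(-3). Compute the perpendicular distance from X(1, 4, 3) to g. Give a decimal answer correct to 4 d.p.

g has direction (6, -2, -3) through (2, 5, 2).
Taking (2, 5, 2) on g with direction v = (6, -2, -3): w = X − (2, 5, 2) = (-1, -1, 1), and w × v = (5, 3, 8).
Distance = |w × v| / |v| = √98 / √49 ≈ 1.4142.

1.4142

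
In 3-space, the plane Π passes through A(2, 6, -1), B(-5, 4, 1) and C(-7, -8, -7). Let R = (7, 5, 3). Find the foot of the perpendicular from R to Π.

(5, 8, -1)

AB = (-7, -2, 2), AC = (-9, -14, -6); a normal to Π is AB × AC = (40, -60, 80).
Using A: Π has equation 40x - 60y + 80z = -360.
Foot = R − λn with λ = (n·R − d)/|n|² = (220 − (-360))/11600 = 1/20.
Foot = (7, 5, 3) − (1/20)·(40, -60, 80) = (5, 8, -1).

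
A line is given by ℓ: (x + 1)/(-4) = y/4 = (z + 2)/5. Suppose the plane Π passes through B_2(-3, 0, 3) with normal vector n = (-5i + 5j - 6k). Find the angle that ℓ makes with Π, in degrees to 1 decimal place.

ℓ has direction (-4, 4, 5) through (-1, 0, -2).
Π: n·r = n·B_2 gives -5x + 5y - 6z = -3.
sin θ = |n·v| / (|n||v|) = |10| / (√86 · √57) = 0.14283.
θ ≈ 8.2°.

8.2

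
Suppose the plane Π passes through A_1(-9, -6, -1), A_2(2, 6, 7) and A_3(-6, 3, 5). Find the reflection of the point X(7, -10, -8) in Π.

A_1A_2 = (11, 12, 8), A_1A_3 = (3, 9, 6); a normal to Π is A_1A_2 × A_1A_3 = (0, -42, 63).
Using A_1: Π has equation -42y + 63z = 189.
λ = (n·X − d)/|n|² = (-84 − 189)/5733 = -1/21.
Reflection = X − 2λn = (7, -10, -8) − (-2/21)·(0, -42, 63) = (7, -14, -2).

(7, -14, -2)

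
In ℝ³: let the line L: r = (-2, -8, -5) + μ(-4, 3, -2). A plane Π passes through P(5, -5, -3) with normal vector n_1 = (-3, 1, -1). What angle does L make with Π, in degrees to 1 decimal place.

72.1

Π: n_1·r = n_1·P gives -3x + y - z = -17.
sin θ = |n·v| / (|n||v|) = |17| / (√11 · √29) = 0.95182.
θ ≈ 72.1°.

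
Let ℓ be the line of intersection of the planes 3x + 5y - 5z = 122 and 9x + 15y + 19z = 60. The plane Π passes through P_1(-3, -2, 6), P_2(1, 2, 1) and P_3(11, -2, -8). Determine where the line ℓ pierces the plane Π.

Direction of ℓ: (3, 5, -5) × (9, 15, 19) = (170, -102, 0).
A point on ℓ: solving the two plane equations with x = 24 gives (24, 1, -9).
P_1P_2 = (4, 4, -5), P_1P_3 = (14, 0, -14); a normal to Π is P_1P_2 × P_1P_3 = (-56, -14, -56).
Using P_1: Π has equation -56x - 14y - 56z = -140.
Substitute r = (24, 1, -9) + t(170, -102, 0) into the plane: -854 + (-8092)t = -140, so t = -3/34.
Intersection: (24, 1, -9) + (-3/34)·(170, -102, 0) = (9, 10, -9).

(9, 10, -9)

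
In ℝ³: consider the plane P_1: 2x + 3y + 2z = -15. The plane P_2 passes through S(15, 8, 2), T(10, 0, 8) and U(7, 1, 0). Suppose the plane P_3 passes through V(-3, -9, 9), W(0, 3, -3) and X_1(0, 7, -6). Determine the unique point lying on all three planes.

(0, -9, 6)

ST = (-5, -8, 6), SU = (-8, -7, -2); a normal to P_2 is ST × SU = (58, -58, -29).
Using S: P_2 has equation 58x - 58y - 29z = 348.
VW = (3, 12, -12), VX_1 = (3, 16, -15); a normal to P_3 is VW × VX_1 = (12, 9, 12).
Using V: P_3 has equation 12x + 9y + 12z = -9.
Solving the 3×3 linear system 2x + 3y + 2z = -15, 58x - 58y - 29z = 348, 12x + 9y + 12z = -9 (e.g. by elimination or Cramer's rule, determinant = -1566) gives (0, -9, 6).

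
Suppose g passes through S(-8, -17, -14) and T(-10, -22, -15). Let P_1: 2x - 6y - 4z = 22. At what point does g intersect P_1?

A direction vector for g is T − S = (-2, -5, -1).
Substitute r = (-8, -17, -14) + t(-2, -5, -1) into the plane: 142 + 30t = 22, so t = -4.
Intersection: (-8, -17, -14) + (-4)·(-2, -5, -1) = (0, 3, -10).

(0, 3, -10)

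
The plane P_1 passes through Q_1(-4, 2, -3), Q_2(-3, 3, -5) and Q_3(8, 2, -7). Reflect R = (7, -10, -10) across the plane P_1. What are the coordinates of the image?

Q_1Q_2 = (1, 1, -2), Q_1Q_3 = (12, 0, -4); a normal to P_1 is Q_1Q_2 × Q_1Q_3 = (-4, -20, -12).
Using Q_1: P_1 has equation -4x - 20y - 12z = 12.
λ = (n·R − d)/|n|² = (292 − 12)/560 = 1/2.
Reflection = R − 2λn = (7, -10, -10) − 1·(-4, -20, -12) = (11, 10, 2).

(11, 10, 2)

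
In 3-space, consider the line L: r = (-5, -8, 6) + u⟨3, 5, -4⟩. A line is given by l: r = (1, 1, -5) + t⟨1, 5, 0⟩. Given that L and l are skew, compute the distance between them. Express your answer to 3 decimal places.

1.145

Common perpendicular direction n = (3, 5, -4) × (1, 5, 0) = (20, -4, 10).
With w = (1, 1, -5) − (-5, -8, 6) = (6, 9, -11), w · n = -26.
Distance = |w · n| / |n| = |-26| / √516 ≈ 1.145.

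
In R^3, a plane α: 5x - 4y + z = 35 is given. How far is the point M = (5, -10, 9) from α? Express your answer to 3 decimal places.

6.018

n·M − d = (5)·(5) + (-4)·(-10) + (1)·(9) − 35 = 39; |n| = √42.
Distance = |39| / √42 = 39/√42 ≈ 6.018.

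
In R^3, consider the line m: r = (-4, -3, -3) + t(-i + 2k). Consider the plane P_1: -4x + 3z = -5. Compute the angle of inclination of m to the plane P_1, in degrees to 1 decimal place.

63.4

sin θ = |n·v| / (|n||v|) = |10| / (√25 · √5) = 0.89443.
θ ≈ 63.4°.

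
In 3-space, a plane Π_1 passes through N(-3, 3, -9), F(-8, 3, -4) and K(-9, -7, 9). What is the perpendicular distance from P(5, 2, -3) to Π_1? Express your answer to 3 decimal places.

NF = (-5, 0, 5), NK = (-6, -10, 18); a normal to Π_1 is NF × NK = (50, 60, 50).
Using N: Π_1 has equation 50x + 60y + 50z = -420.
n·P − d = (50)·(5) + (60)·(2) + (50)·(-3) − (-420) = 640; |n| = √8600.
Distance = |640| / √8600 = 640/√8600 ≈ 6.901.

6.901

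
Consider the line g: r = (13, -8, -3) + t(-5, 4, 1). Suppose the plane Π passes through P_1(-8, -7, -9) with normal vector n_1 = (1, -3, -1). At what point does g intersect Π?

(8, -4, -2)

Π: n_1·r = n_1·P_1 gives x - 3y - z = 22.
Substitute r = (13, -8, -3) + t(-5, 4, 1) into the plane: 40 + (-18)t = 22, so t = 1.
Intersection: (13, -8, -3) + 1·(-5, 4, 1) = (8, -4, -2).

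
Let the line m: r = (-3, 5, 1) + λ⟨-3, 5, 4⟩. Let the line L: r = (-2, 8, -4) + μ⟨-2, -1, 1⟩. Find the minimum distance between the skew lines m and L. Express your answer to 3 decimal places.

Common perpendicular direction n = (-3, 5, 4) × (-2, -1, 1) = (9, -5, 13).
With w = (-2, 8, -4) − (-3, 5, 1) = (1, 3, -5), w · n = -71.
Distance = |w · n| / |n| = |-71| / √275 ≈ 4.281.

4.281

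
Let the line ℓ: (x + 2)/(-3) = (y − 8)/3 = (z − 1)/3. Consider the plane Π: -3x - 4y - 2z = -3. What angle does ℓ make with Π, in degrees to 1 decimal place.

ℓ has direction (-3, 3, 3) through (-2, 8, 1).
sin θ = |n·v| / (|n||v|) = |-9| / (√29 · √27) = 0.32163.
θ ≈ 18.8°.

18.8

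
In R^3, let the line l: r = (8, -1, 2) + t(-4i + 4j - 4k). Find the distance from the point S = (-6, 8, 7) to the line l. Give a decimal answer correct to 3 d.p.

Taking (8, -1, 2) on l with direction v = (-4, 4, -4): w = S − (8, -1, 2) = (-14, 9, 5), and w × v = (-56, -76, -20).
Distance = |w × v| / |v| = √9312 / √48 ≈ 13.928.

13.928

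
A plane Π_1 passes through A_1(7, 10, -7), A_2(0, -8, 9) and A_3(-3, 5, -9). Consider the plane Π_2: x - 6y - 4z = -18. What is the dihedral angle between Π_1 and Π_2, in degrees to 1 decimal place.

20.1

A_1A_2 = (-7, -18, 16), A_1A_3 = (-10, -5, -2); a normal to Π_1 is A_1A_2 × A_1A_3 = (116, -174, -145).
Using A_1: Π_1 has equation 116x - 174y - 145z = 87.
cos θ = |n₁·n₂| / (|n₁||n₂|) = |1740| / (√64757 · √53).
θ = arccos(0.93922) ≈ 20.1°.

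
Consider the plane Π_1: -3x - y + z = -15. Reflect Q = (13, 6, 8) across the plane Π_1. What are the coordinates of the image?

λ = (n·Q − d)/|n|² = (-37 − (-15))/11 = -2.
Reflection = Q − 2λn = (13, 6, 8) − (-4)·(-3, -1, 1) = (1, 2, 12).

(1, 2, 12)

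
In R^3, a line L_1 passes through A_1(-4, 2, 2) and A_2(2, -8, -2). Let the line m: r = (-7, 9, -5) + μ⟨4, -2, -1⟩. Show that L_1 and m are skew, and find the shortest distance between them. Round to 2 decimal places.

9.13

A direction vector for L_1 is A_2 − A_1 = (6, -10, -4).
Common perpendicular direction n = (6, -10, -4) × (4, -2, -1) = (2, -10, 28).
With w = (-7, 9, -5) − (-4, 2, 2) = (-3, 7, -7), w · n = -272.
Since n ≠ 0 the lines are not parallel, and w · n = -272 ≠ 0 so they do not intersect; hence they are skew.
Distance = |w · n| / |n| = |-272| / √888 ≈ 9.13.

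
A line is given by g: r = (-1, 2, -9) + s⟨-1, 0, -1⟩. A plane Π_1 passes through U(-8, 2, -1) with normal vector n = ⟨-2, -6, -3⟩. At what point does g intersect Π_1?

Π_1: n·r = n·U gives -2x - 6y - 3z = 7.
Substitute r = (-1, 2, -9) + t(-1, 0, -1) into the plane: 17 + 5t = 7, so t = -2.
Intersection: (-1, 2, -9) + (-2)·(-1, 0, -1) = (1, 2, -7).

(1, 2, -7)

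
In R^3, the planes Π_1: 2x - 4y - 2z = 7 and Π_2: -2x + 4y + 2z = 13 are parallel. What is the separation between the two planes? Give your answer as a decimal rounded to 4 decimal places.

4.0825

Rescale Π_2 by 1/(-1): 2x - 4y - 2z = -13. Then distance = |7 − (-13)| / √24 ≈ 4.0825.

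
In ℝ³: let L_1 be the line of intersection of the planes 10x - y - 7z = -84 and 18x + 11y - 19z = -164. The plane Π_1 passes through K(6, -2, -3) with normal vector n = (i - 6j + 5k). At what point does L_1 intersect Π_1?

(-7, 0, 2)

Direction of L_1: (10, -1, -7) × (18, 11, -19) = (96, 64, 128).
A point on L_1: solving the two plane equations with x = -10 gives (-10, -2, -2).
Π_1: n·r = n·K gives x - 6y + 5z = 3.
Substitute r = (-10, -2, -2) + t(96, 64, 128) into the plane: -8 + 352t = 3, so t = 1/32.
Intersection: (-10, -2, -2) + (1/32)·(96, 64, 128) = (-7, 0, 2).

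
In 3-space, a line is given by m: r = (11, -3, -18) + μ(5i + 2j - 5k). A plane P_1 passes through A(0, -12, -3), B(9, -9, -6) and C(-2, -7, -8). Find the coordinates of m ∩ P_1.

AB = (9, 3, -3), AC = (-2, 5, -5); a normal to P_1 is AB × AC = (0, 51, 51).
Using A: P_1 has equation 51y + 51z = -765.
Substitute r = (11, -3, -18) + t(5, 2, -5) into the plane: -1071 + (-153)t = -765, so t = -2.
Intersection: (11, -3, -18) + (-2)·(5, 2, -5) = (1, -7, -8).

(1, -7, -8)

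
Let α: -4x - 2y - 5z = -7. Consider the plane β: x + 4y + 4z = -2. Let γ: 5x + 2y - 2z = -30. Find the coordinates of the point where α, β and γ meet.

Solving the 3×3 linear system -4x - 2y - 5z = -7, x + 4y + 4z = -2, 5x + 2y - 2z = -30 (e.g. by elimination or Cramer's rule, determinant = 110) gives (-2, -5, 5).

(-2, -5, 5)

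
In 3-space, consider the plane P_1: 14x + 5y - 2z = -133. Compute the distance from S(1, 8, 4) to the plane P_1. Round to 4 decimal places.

n·S − d = (14)·(1) + (5)·(8) + (-2)·(4) − (-133) = 179; |n| = √225.
Distance = |179| / √225 = 179/√225 ≈ 11.9333.

11.9333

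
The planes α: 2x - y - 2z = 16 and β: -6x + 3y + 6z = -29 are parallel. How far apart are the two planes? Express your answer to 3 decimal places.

2.111

Rescale β by 1/(-3): 2x - y - 2z = 29/3. Then distance = |16 − (29/3)| / √9 ≈ 2.111.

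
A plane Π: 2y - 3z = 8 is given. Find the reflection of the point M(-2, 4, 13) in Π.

(-2, 16, -5)

λ = (n·M − d)/|n|² = (-31 − 8)/13 = -3.
Reflection = M − 2λn = (-2, 4, 13) − (-6)·(0, 2, -3) = (-2, 16, -5).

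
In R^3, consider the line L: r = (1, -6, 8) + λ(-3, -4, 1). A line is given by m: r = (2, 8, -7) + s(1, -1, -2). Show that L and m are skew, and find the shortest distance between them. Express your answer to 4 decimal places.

13.3334

Common perpendicular direction n = (-3, -4, 1) × (1, -1, -2) = (9, -5, 7).
With w = (2, 8, -7) − (1, -6, 8) = (1, 14, -15), w · n = -166.
Since n ≠ 0 the lines are not parallel, and w · n = -166 ≠ 0 so they do not intersect; hence they are skew.
Distance = |w · n| / |n| = |-166| / √155 ≈ 13.3334.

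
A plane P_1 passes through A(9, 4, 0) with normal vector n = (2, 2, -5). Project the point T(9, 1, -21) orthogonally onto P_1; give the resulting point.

P_1: n·r = n·A gives 2x + 2y - 5z = 26.
Foot = T − λn with λ = (n·T − d)/|n|² = (125 − 26)/33 = 3.
Foot = (9, 1, -21) − 3·(2, 2, -5) = (3, -5, -6).

(3, -5, -6)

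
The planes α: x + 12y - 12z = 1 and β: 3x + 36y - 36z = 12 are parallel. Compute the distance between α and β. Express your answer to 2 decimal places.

0.18

Rescale β by 1/3: x + 12y - 12z = 4. Then distance = |1 − 4| / √289 ≈ 0.18.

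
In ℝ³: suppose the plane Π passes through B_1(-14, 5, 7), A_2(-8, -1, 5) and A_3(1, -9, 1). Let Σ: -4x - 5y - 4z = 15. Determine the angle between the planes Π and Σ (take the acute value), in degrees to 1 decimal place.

B_1A_2 = (6, -6, -2), B_1A_3 = (15, -14, -6); a normal to Π is B_1A_2 × B_1A_3 = (8, 6, 6).
Using B_1: Π has equation 8x + 6y + 6z = -40.
cos θ = |n₁·n₂| / (|n₁||n₂|) = |-86| / (√136 · √57).
θ = arccos(0.97677) ≈ 12.4°.

12.4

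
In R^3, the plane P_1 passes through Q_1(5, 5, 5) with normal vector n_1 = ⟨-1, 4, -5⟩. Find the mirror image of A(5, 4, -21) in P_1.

(11, -20, 9)

P_1: n_1·r = n_1·Q_1 gives -x + 4y - 5z = -10.
λ = (n·A − d)/|n|² = (116 − (-10))/42 = 3.
Reflection = A − 2λn = (5, 4, -21) − 6·(-1, 4, -5) = (11, -20, 9).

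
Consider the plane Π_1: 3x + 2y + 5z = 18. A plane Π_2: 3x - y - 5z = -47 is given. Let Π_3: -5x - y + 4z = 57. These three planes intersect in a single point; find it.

(-4, -5, 8)

Solving the 3×3 linear system 3x + 2y + 5z = 18, 3x - y - 5z = -47, -5x - y + 4z = 57 (e.g. by elimination or Cramer's rule, determinant = -41) gives (-4, -5, 8).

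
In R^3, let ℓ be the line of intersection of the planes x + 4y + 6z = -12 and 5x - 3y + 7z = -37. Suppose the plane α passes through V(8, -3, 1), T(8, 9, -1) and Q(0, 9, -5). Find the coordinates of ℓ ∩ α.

Direction of ℓ: (1, 4, 6) × (5, -3, 7) = (46, 23, -23).
A point on ℓ: solving the two plane equations with x = -8 gives (-8, -1, 0).
VT = (0, 12, -2), VQ = (-8, 12, -6); a normal to α is VT × VQ = (-48, 16, 96).
Using V: α has equation -48x + 16y + 96z = -336.
Substitute r = (-8, -1, 0) + t(46, 23, -23) into the plane: 368 + (-4048)t = -336, so t = 4/23.
Intersection: (-8, -1, 0) + (4/23)·(46, 23, -23) = (0, 3, -4).

(0, 3, -4)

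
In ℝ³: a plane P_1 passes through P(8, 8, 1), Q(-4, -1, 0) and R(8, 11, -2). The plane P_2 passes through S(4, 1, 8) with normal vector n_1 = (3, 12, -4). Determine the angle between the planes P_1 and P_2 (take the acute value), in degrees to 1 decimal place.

PQ = (-12, -9, -1), PR = (0, 3, -3); a normal to P_1 is PQ × PR = (30, -36, -36).
Using P: P_1 has equation 30x - 36y - 36z = -84.
P_2: n_1·r = n_1·S gives 3x + 12y - 4z = -8.
cos θ = |n₁·n₂| / (|n₁||n₂|) = |-198| / (√3492 · √169).
θ = arccos(0.25774) ≈ 75.1°.

75.1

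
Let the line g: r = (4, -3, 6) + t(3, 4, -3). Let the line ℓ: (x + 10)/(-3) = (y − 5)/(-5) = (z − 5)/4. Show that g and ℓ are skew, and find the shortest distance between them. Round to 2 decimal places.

8.03

ℓ has direction (-3, -5, 4) through (-10, 5, 5).
Common perpendicular direction n = (3, 4, -3) × (-3, -5, 4) = (1, -3, -3).
With w = (-10, 5, 5) − (4, -3, 6) = (-14, 8, -1), w · n = -35.
Since n ≠ 0 the lines are not parallel, and w · n = -35 ≠ 0 so they do not intersect; hence they are skew.
Distance = |w · n| / |n| = |-35| / √19 ≈ 8.03.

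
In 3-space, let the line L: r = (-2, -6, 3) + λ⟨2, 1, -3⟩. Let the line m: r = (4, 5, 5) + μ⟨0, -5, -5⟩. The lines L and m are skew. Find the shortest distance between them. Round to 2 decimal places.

1.22

Common perpendicular direction n = (2, 1, -3) × (0, -5, -5) = (-20, 10, -10).
With w = (4, 5, 5) − (-2, -6, 3) = (6, 11, 2), w · n = -30.
Distance = |w · n| / |n| = |-30| / √600 ≈ 1.22.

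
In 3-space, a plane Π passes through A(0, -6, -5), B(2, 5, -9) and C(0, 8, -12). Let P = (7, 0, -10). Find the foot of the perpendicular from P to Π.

(4, 2, -6)

AB = (2, 11, -4), AC = (0, 14, -7); a normal to Π is AB × AC = (-21, 14, 28).
Using A: Π has equation -21x + 14y + 28z = -224.
Foot = P − λn with λ = (n·P − d)/|n|² = (-427 − (-224))/1421 = -1/7.
Foot = (7, 0, -10) − (-1/7)·(-21, 14, 28) = (4, 2, -6).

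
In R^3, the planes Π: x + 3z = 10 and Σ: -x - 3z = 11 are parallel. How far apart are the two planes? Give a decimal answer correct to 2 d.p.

6.64

Rescale Σ by 1/(-1): x + 3z = -11. Then distance = |10 − (-11)| / √10 ≈ 6.64.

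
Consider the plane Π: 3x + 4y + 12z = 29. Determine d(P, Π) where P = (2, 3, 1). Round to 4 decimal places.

n·P − d = (3)·(2) + (4)·(3) + (12)·(1) − 29 = 1; |n| = √169.
Distance = |1| / √169 = 1/√169 ≈ 0.0769.

0.0769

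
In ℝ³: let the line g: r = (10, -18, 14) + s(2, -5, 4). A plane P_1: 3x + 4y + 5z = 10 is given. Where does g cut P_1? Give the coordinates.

Substitute r = (10, -18, 14) + t(2, -5, 4) into the plane: 28 + 6t = 10, so t = -3.
Intersection: (10, -18, 14) + (-3)·(2, -5, 4) = (4, -3, 2).

(4, -3, 2)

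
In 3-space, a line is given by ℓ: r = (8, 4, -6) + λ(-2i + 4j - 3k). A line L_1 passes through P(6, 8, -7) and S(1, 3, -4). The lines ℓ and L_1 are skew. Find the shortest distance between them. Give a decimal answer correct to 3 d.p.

1.633

A direction vector for L_1 is S − P = (-5, -5, 3).
Common perpendicular direction n = (-2, 4, -3) × (-5, -5, 3) = (-3, 21, 30).
With w = (6, 8, -7) − (8, 4, -6) = (-2, 4, -1), w · n = 60.
Distance = |w · n| / |n| = |60| / √1350 ≈ 1.633.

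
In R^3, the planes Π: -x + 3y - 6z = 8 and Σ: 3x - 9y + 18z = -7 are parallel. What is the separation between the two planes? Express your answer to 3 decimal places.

0.836

Rescale Σ by 1/(-3): -x + 3y - 6z = 7/3. Then distance = |8 − (7/3)| / √46 ≈ 0.836.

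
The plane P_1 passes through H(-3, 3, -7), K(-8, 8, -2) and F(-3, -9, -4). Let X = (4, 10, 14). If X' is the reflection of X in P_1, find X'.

(-26, 4, -10)

HK = (-5, 5, 5), HF = (0, -12, 3); a normal to P_1 is HK × HF = (75, 15, 60).
Using H: P_1 has equation 75x + 15y + 60z = -600.
λ = (n·X − d)/|n|² = (1290 − (-600))/9450 = 1/5.
Reflection = X − 2λn = (4, 10, 14) − (2/5)·(75, 15, 60) = (-26, 4, -10).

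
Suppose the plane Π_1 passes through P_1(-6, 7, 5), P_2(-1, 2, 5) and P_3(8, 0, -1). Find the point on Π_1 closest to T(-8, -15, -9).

(4, -3, 5)

P_1P_2 = (5, -5, 0), P_1P_3 = (14, -7, -6); a normal to Π_1 is P_1P_2 × P_1P_3 = (30, 30, 35).
Using P_1: Π_1 has equation 30x + 30y + 35z = 205.
Foot = T − λn with λ = (n·T − d)/|n|² = (-1005 − 205)/3025 = -2/5.
Foot = (-8, -15, -9) − (-2/5)·(30, 30, 35) = (4, -3, 5).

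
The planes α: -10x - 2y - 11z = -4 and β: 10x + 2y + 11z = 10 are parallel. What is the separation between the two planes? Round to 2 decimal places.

Rescale β by 1/(-1): -10x - 2y - 11z = -10. Then distance = |-4 − (-10)| / √225 ≈ 0.40.

0.40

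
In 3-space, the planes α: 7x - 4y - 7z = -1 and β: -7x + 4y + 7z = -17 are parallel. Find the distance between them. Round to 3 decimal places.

1.686

Rescale β by 1/(-1): 7x - 4y - 7z = 17. Then distance = |-1 − 17| / √114 ≈ 1.686.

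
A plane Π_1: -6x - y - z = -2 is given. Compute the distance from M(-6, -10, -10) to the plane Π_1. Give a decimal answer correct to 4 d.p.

n·M − d = (-6)·(-6) + (-1)·(-10) + (-1)·(-10) − (-2) = 58; |n| = √38.
Distance = |58| / √38 = 58/√38 ≈ 9.4088.

9.4088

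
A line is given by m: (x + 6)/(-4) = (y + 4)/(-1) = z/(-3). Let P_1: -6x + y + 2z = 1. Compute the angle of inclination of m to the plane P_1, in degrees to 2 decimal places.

31.38

m has direction (-4, -1, -3) through (-6, -4, 0).
sin θ = |n·v| / (|n||v|) = |17| / (√41 · √26) = 0.52068.
θ ≈ 31.38°.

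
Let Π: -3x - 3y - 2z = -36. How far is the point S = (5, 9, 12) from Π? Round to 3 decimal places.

n·S − d = (-3)·(5) + (-3)·(9) + (-2)·(12) − (-36) = -30; |n| = √22.
Distance = |-30| / √22 = 30/√22 ≈ 6.396.

6.396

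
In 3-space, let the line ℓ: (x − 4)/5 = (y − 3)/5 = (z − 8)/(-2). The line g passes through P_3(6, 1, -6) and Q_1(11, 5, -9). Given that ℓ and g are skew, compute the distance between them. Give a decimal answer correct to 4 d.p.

ℓ has direction (5, 5, -2) through (4, 3, 8).
A direction vector for g is Q_1 − P_3 = (5, 4, -3).
Common perpendicular direction n = (5, 5, -2) × (5, 4, -3) = (-7, 5, -5).
With w = (6, 1, -6) − (4, 3, 8) = (2, -2, -14), w · n = 46.
Distance = |w · n| / |n| = |46| / √99 ≈ 4.6232.

4.6232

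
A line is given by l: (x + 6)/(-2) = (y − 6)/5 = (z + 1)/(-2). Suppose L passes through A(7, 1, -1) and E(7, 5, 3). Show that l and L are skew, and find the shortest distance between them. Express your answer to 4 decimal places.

l has direction (-2, 5, -2) through (-6, 6, -1).
A direction vector for L is E − A = (0, 4, 4).
Common perpendicular direction n = (-2, 5, -2) × (0, 4, 4) = (28, 8, -8).
With w = (7, 1, -1) − (-6, 6, -1) = (13, -5, 0), w · n = 324.
Since n ≠ 0 the lines are not parallel, and w · n = 324 ≠ 0 so they do not intersect; hence they are skew.
Distance = |w · n| / |n| = |324| / √912 ≈ 10.7287.

10.7287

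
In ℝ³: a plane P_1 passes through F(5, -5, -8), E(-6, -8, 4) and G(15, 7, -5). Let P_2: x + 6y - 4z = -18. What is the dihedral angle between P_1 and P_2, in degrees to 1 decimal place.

47.7

FE = (-11, -3, 12), FG = (10, 12, 3); a normal to P_1 is FE × FG = (-153, 153, -102).
Using F: P_1 has equation -153x + 153y - 102z = -714.
cos θ = |n₁·n₂| / (|n₁||n₂|) = |1173| / (√57222 · √53).
θ = arccos(0.67356) ≈ 47.7°.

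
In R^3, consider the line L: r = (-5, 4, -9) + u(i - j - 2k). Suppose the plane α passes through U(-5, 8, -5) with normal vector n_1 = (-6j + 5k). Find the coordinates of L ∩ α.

α: n_1·r = n_1·U gives -6y + 5z = -73.
Substitute r = (-5, 4, -9) + t(1, -1, -2) into the plane: -69 + (-4)t = -73, so t = 1.
Intersection: (-5, 4, -9) + 1·(1, -1, -2) = (-4, 3, -11).

(-4, 3, -11)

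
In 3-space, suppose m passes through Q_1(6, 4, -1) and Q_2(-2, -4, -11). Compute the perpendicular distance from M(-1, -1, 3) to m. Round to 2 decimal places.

8.73

A direction vector for m is Q_2 − Q_1 = (-8, -8, -10).
Taking (6, 4, -1) on m with direction v = (-8, -8, -10): w = M − (6, 4, -1) = (-7, -5, 4), and w × v = (82, -102, 16).
Distance = |w × v| / |v| = √17384 / √228 ≈ 8.73.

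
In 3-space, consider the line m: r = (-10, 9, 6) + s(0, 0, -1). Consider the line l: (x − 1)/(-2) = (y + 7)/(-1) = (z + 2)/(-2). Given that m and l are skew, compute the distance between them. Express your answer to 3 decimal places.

l has direction (-2, -1, -2) through (1, -7, -2).
Common perpendicular direction n = (0, 0, -1) × (-2, -1, -2) = (-1, 2, 0).
With w = (1, -7, -2) − (-10, 9, 6) = (11, -16, -8), w · n = -43.
Distance = |w · n| / |n| = |-43| / √5 ≈ 19.230.

19.230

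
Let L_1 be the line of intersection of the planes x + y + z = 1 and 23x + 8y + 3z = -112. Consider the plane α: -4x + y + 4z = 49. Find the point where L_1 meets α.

Direction of L_1: (1, 1, 1) × (23, 8, 3) = (-5, 20, -15).
A point on L_1: solving the two plane equations with x = -7 gives (-7, 5, 3).
Substitute r = (-7, 5, 3) + t(-5, 20, -15) into the plane: 45 + (-20)t = 49, so t = -1/5.
Intersection: (-7, 5, 3) + (-1/5)·(-5, 20, -15) = (-6, 1, 6).

(-6, 1, 6)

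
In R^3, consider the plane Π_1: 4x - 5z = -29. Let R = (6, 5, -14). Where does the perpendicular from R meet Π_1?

(-6, 5, 1)

Foot = R − λn with λ = (n·R − d)/|n|² = (94 − (-29))/41 = 3.
Foot = (6, 5, -14) − 3·(4, 0, -5) = (-6, 5, 1).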